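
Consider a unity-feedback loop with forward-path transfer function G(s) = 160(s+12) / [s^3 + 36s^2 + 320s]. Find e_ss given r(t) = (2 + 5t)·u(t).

5/6

Lowest-order denominator term is 320s, so the open loop has 1 pole at the origin → type 1 system. By superposition:
  • 2: tracked with zero error.
  • 5t: e_ss = 5/K_v with K_v=6 → 5/6.
Total e_ss = 5/6.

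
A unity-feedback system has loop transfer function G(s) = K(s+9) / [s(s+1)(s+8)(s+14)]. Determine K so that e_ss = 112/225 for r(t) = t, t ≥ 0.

25

The open loop has one pole at the origin → type 1 system.
K_v = lim_{s→0} s·G(s) = K·9 / (1·8·14) = (9/112)·K.
e_ss = 1/K_v = 112/225 ⇒ K_v = 225/112 ⇒ K = (225/112)/(9/112) = 25.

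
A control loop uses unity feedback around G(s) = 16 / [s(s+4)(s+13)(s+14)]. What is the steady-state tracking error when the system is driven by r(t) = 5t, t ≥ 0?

227.5

System type = 1 (one pole at s=0).
K_v = lim_{s→0} s·G(s) = 16 / (4·13·14) = 2/91.
e_ss = 5/K_v = 5/(2/91) = 227.5.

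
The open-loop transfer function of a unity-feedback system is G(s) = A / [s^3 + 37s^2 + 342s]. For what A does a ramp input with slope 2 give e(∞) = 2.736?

The denominator has no term below 342s — 1 pole at s=0, type 1.
K_v = lim_{s→0} s·G(s) = A / 342 = (1/342)·A.
e_ss = 2/K_v = 2.736 ⇒ K_v = 125/171 ⇒ A = (125/171)/(1/342) = 250.

250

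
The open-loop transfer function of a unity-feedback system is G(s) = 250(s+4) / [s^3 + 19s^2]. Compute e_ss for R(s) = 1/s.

0

The denominator has no term below 19s^2 — 2 poles at s=0, type 2.
K_p = ∞ for a type-2 system; e_ss to a step is zero.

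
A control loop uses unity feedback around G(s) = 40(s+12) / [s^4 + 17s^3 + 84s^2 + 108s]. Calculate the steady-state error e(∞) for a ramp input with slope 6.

Factoring s from the denominator leaves a polynomial with constant term 108, so the system is type 1.
K_v = lim_{s→0} s·G(s) = 40·12 / 108 = 40/9.
e_ss = 6/K_v = 6/(40/9) = 1.35.

1.35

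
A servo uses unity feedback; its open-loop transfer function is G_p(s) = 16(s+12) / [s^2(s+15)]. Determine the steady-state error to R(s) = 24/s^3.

System type = 2 (two poles at s=0).
K_a = lim_{s→0} s^2·G_p(s) = 16·12 / (15) = 12.8.
r(t) = 12t^2 gives R(s) = 24/s^3.
e_ss = 24/K_a = 24/12.8 = 1.875.

1.875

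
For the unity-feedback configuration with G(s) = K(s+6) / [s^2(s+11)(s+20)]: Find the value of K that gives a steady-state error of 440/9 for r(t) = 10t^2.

Two free integrators in G(s): this is a type 2 system.
K_a = lim_{s→0} s^2·G(s) = K·6 / (11·20) = (3/110)·K.
e_ss = 20/K_a = 440/9 ⇒ K_a = 9/22 ⇒ K = (9/22)/(3/110) = 15.

15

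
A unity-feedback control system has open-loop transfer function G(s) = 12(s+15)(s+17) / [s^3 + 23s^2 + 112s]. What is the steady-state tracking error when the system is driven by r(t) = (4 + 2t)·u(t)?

56/765

Factoring s from the denominator leaves a polynomial with constant term 112, so the system is type 1. By superposition:
  • 4: tracked with zero error.
  • 2t: e_ss = 2/K_v with K_v=765/28 → 56/765.
Total e_ss = 56/765.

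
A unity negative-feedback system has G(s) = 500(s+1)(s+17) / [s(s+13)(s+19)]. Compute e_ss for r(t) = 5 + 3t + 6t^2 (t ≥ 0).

One free integrator in G(s): this is a type 1 system. Taking each input component in turn:
  • 5: tracked with zero error.
  • 3t: e_ss = 3/K_v with K_v=8500/247 → 741/8500.
  • 6t^2: a type-1 system cannot track it, e_ss → ∞.
The unbounded component dominates.

infinity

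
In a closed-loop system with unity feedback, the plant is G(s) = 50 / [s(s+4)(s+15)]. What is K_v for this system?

The open loop has one pole at the origin → type 1 system.
K_v = lim_{s→0} s·G(s) = 50 / (4·15) = 5/6.

5/6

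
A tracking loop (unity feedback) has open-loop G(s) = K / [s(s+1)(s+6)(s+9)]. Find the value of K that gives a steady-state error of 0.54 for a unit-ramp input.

100

System type = 1 (one pole at s=0).
K_v = lim_{s→0} s·G(s) = K / (1·6·9) = (1/54)·K.
e_ss = 1/K_v = 0.54 ⇒ K_v = 50/27 ⇒ K = (50/27)/(1/54) = 100.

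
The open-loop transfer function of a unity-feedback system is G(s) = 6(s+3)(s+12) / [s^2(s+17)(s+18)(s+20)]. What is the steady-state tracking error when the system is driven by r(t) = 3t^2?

G(s) has two factors of s in the denominator, so the system is type 2.
K_a = lim_{s→0} s^2·G(s) = 6·3·12 / (17·18·20) = 3/85.
r(t) = 3t^2 gives R(s) = 6/s^3.
e_ss = 6/K_a = 6/(3/85) = 170.

170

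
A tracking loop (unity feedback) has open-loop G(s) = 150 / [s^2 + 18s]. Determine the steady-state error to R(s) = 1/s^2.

Factoring s from the denominator leaves a polynomial with constant term 18, so the system is type 1.
K_v = lim_{s→0} s·G(s) = 150 / 18 = 25/3.
e_ss = 1/K_v = 1/(25/3) = 0.12.

0.12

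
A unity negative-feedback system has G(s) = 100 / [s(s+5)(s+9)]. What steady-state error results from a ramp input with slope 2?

System type = 1 (one pole at s=0).
K_v = lim_{s→0} s·G(s) = 100 / (5·9) = 20/9.
e_ss = 2/K_v = 2/(20/9) = 0.9.

0.9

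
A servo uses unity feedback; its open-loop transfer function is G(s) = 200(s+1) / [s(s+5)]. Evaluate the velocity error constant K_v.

40

G(s) has one factor of s in the denominator, so the system is type 1.
K_v = lim_{s→0} s·G(s) = 200·1 / (5) = 40.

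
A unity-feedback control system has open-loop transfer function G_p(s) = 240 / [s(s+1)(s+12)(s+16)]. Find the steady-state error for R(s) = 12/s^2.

One free integrator in G_p(s): this is a type 1 system.
K_v = lim_{s→0} s·G_p(s) = 240 / (1·12·16) = 1.25.
e_ss = 12/K_v = 12/1.25 = 9.6.

9.6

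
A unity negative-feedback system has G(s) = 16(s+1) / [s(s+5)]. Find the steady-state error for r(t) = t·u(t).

0.3125

The open loop has one pole at the origin → type 1 system.
K_v = lim_{s→0} s·G(s) = 16·1 / (5) = 3.2.
e_ss = 1/K_v = 1/3.2 = 0.3125.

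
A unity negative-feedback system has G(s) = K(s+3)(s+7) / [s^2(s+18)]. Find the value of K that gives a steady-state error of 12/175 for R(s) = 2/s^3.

25

System type = 2 (two poles at s=0).
K_a = lim_{s→0} s^2·G(s) = K·3·7 / (18) = (7/6)·K.
e_ss = 2/K_a = 12/175 ⇒ K_a = 175/6 ⇒ K = (175/6)/(7/6) = 25.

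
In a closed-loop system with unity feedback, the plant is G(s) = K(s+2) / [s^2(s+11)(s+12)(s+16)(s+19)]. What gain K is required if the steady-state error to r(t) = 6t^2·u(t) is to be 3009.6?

80

The open loop has two poles at the origin → type 2 system.
K_a = lim_{s→0} s^2·G(s) = K·2 / (11·12·16·19) = (1/20064)·K.
e_ss = 12/K_a = 3009.6 ⇒ K_a = 5/1254 ⇒ K = (5/1254)/(1/20064) = 80.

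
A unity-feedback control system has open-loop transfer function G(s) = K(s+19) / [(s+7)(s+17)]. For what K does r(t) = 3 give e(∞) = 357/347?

System type = 0 (no poles at s=0).
K_p = lim_{s→0} G(s) = K·19 / (7·17) = (19/119)·K.
e_ss = 3/(1 + K_p) = 357/347 ⇒ 1 + (19/119)·K = 347/119 ⇒ K = 12.

12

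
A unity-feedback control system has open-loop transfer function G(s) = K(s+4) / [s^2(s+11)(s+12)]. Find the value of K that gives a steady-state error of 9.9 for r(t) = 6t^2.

40

System type = 2 (two poles at s=0).
K_a = lim_{s→0} s^2·G(s) = K·4 / (11·12) = (1/33)·K.
e_ss = 12/K_a = 9.9 ⇒ K_a = 40/33 ⇒ K = (40/33)/(1/33) = 40.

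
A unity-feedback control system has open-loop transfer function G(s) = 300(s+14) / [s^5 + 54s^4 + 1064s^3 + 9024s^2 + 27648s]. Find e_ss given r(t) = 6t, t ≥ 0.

Lowest-order denominator term is 27648s, so the open loop has 1 pole at the origin → type 1 system.
K_v = lim_{s→0} s·G(s) = 300·14 / 27648 = 175/1152.
e_ss = 6/K_v = 6/(175/1152) = 6912/175.

6912/175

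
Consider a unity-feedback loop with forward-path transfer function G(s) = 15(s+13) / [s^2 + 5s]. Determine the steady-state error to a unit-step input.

The denominator has no term below 5s — 1 pole at s=0, type 1.
K_p = ∞ for a type-1 system; e_ss to a step is zero.

0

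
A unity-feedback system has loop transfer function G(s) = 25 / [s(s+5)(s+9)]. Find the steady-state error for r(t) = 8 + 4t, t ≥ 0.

G(s) has one factor of s in the denominator, so the system is type 1. Treating each term separately:
  • 8: tracked with zero error.
  • 4t: e_ss = 4/K_v with K_v=5/9 → 7.2.
Total e_ss = 7.2.

7.2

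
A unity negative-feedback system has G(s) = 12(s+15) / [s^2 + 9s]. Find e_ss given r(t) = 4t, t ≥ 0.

The denominator has no term below 9s — 1 pole at s=0, type 1.
K_v = lim_{s→0} s·G(s) = 12·15 / 9 = 20.
e_ss = 4/K_v = 4/20 = 0.2.

0.2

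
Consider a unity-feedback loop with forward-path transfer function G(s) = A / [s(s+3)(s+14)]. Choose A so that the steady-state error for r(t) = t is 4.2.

System type = 1 (one pole at s=0).
K_v = lim_{s→0} s·G(s) = A / (3·14) = (1/42)·A.
e_ss = 1/K_v = 4.2 ⇒ K_v = 5/21 ⇒ A = (5/21)/(1/42) = 10.

10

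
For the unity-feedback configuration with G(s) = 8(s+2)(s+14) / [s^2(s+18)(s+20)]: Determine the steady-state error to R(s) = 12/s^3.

135/7

Two free integrators in G(s): this is a type 2 system.
K_a = lim_{s→0} s^2·G(s) = 8·2·14 / (18·20) = 28/45.
r(t) = 6t^2 gives R(s) = 12/s^3.
e_ss = 12/K_a = 12/(28/45) = 135/7.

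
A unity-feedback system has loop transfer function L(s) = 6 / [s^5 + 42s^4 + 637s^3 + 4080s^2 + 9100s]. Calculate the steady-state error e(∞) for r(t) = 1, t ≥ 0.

Factoring s from the denominator leaves a polynomial with constant term 9100, so the system is type 1.
A type-1 system has K_p = ∞, so it tracks a step input with zero steady-state error.

0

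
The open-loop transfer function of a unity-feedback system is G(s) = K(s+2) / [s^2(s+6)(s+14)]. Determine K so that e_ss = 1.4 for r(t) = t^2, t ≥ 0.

60

The open loop has two poles at the origin → type 2 system.
K_a = lim_{s→0} s^2·G(s) = K·2 / (6·14) = (1/42)·K.
e_ss = 2/K_a = 1.4 ⇒ K_a = 10/7 ⇒ K = (10/7)/(1/42) = 60.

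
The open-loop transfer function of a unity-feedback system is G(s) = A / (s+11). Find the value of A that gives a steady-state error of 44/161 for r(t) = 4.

No free integrators in G(s): this is a type 0 system.
K_p = lim_{s→0} G(s) = A / (11) = (1/11)·A.
e_ss = 4/(1 + K_p) = 44/161 ⇒ 1 + (1/11)·A = 161/11 ⇒ A = 150.

150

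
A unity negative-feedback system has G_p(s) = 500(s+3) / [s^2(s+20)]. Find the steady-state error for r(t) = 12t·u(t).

0

G_p(s) has two factors of s in the denominator, so the system is type 2.
A type-2 system has K_v = ∞, so it tracks a ramp input with zero steady-state error.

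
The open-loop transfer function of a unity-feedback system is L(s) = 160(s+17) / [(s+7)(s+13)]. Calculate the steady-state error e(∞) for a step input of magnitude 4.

364/2811

No free integrators in L(s): this is a type 0 system.
K_p = lim_{s→0} L(s) = 160·17 / (7·13) = 2720/91.
e_ss = 4/(1 + K_p) = 4/(2811/91) = 364/2811.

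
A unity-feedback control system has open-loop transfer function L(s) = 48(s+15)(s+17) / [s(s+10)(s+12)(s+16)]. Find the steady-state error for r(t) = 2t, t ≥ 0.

16/51

The open loop has one pole at the origin → type 1 system.
K_v = lim_{s→0} s·L(s) = 48·15·17 / (10·12·16) = 6.375.
e_ss = 2/K_v = 2/6.375 = 16/51.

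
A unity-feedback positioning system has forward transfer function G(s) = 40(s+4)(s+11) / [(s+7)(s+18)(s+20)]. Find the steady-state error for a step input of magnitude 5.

315/107

System type = 0 (no poles at s=0).
K_p = lim_{s→0} G(s) = 40·4·11 / (7·18·20) = 44/63.
e_ss = 5/(1 + K_p) = 5/(107/63) = 315/107.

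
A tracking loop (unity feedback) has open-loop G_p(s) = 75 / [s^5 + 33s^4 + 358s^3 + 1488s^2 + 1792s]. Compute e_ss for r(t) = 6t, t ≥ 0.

Lowest-order denominator term is 1792s, so the open loop has 1 pole at the origin → type 1 system.
K_v = lim_{s→0} s·G_p(s) = 75 / 1792 = 75/1792.
e_ss = 6/K_v = 6/(75/1792) = 143.36.

143.36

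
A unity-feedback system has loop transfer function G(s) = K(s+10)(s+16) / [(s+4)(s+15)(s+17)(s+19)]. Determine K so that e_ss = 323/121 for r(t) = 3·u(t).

No free integrators in G(s): this is a type 0 system.
K_p = lim_{s→0} G(s) = K·10·16 / (4·15·17·19) = (8/969)·K.
e_ss = 3/(1 + K_p) = 323/121 ⇒ 1 + (8/969)·K = 363/323 ⇒ K = 15.

15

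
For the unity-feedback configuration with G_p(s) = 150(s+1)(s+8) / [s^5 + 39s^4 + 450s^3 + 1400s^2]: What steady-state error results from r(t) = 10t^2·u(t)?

Lowest-order denominator term is 1400s^2, so the open loop has 2 poles at the origin → type 2 system.
K_a = lim_{s→0} s^2·G_p(s) = 150·1·8 / 1400 = 6/7.
r(t) = 10t^2 gives R(s) = 20/s^3.
e_ss = 20/K_a = 20/(6/7) = 70/3.

70/3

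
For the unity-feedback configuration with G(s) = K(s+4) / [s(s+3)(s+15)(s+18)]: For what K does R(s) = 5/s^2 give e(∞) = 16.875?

60

One free integrator in G(s): this is a type 1 system.
K_v = lim_{s→0} s·G(s) = K·4 / (3·15·18) = (2/405)·K.
e_ss = 5/K_v = 16.875 ⇒ K_v = 8/27 ⇒ K = (8/27)/(2/405) = 60.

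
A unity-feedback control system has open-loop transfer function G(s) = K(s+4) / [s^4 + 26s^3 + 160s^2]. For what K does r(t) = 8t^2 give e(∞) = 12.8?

Factoring s^2 from the denominator leaves a polynomial with constant term 160, so the system is type 2.
K_a = lim_{s→0} s^2·G(s) = K·4 / 160 = 0.025·K.
e_ss = 16/K_a = 12.8 ⇒ K_a = 1.25 ⇒ K = 1.25/0.025 = 50.

50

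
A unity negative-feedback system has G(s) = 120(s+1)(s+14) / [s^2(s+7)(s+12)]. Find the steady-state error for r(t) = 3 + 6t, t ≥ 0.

System type = 2 (two poles at s=0). Taking each input component in turn:
  • 3: tracked with zero error.
  • 6t: tracked with zero error.
Total e_ss = 0.

0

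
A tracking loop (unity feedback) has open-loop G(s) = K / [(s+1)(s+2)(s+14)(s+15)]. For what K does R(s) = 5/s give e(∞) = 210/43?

10

No free integrators in G(s): this is a type 0 system.
K_p = lim_{s→0} G(s) = K / (1·2·14·15) = (1/420)·K.
e_ss = 5/(1 + K_p) = 210/43 ⇒ 1 + (1/420)·K = 43/42 ⇒ K = 10.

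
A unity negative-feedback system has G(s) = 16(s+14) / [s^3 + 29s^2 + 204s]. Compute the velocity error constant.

Lowest-order denominator term is 204s, so the open loop has 1 pole at the origin → type 1 system.
K_v = lim_{s→0} s·G(s) = 16·14 / 204 = 56/51.

56/51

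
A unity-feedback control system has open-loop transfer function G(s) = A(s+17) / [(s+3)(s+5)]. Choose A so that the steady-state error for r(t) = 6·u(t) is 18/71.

The open loop has no poles at the origin → type 0 system.
K_p = lim_{s→0} G(s) = A·17 / (3·5) = (17/15)·A.
e_ss = 6/(1 + K_p) = 18/71 ⇒ 1 + (17/15)·A = 71/3 ⇒ A = 20.

20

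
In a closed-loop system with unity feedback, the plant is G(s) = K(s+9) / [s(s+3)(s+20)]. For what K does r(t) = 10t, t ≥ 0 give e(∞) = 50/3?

4

G(s) has one factor of s in the denominator, so the system is type 1.
K_v = lim_{s→0} s·G(s) = K·9 / (3·20) = 0.15·K.
e_ss = 10/K_v = 50/3 ⇒ K_v = 0.6 ⇒ K = 0.6/0.15 = 4.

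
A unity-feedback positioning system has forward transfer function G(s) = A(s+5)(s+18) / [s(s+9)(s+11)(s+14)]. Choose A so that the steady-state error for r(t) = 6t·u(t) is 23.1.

4

System type = 1 (one pole at s=0).
K_v = lim_{s→0} s·G(s) = A·5·18 / (9·11·14) = (5/77)·A.
e_ss = 6/K_v = 23.1 ⇒ K_v = 20/77 ⇒ A = (20/77)/(5/77) = 4.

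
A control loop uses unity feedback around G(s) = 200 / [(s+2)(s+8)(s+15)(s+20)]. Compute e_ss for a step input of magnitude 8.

7.68

System type = 0 (no poles at s=0).
K_p = lim_{s→0} G(s) = 200 / (2·8·15·20) = 1/24.
e_ss = 8/(1 + K_p) = 8/(25/24) = 7.68.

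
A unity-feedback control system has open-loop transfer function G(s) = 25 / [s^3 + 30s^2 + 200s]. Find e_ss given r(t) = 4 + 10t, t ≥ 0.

80

Lowest-order denominator term is 200s, so the open loop has 1 pole at the origin → type 1 system. Taking each input component in turn:
  • 4: tracked with zero error.
  • 10t: e_ss = 10/K_v with K_v=0.125 → 80.
Total e_ss = 80.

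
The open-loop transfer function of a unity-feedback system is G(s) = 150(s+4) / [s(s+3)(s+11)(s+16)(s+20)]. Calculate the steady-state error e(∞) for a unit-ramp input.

G(s) has one factor of s in the denominator, so the system is type 1.
K_v = lim_{s→0} s·G(s) = 150·4 / (3·11·16·20) = 5/88.
e_ss = 1/K_v = 1/(5/88) = 17.6.

17.6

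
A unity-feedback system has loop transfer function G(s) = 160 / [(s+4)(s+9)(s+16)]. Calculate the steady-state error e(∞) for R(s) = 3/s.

No free integrators in G(s): this is a type 0 system.
K_p = lim_{s→0} G(s) = 160 / (4·9·16) = 5/18.
e_ss = 3/(1 + K_p) = 3/(23/18) = 54/23.

54/23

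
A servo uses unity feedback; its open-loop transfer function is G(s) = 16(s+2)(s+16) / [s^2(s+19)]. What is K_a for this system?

System type = 2 (two poles at s=0).
K_a = lim_{s→0} s^2·G(s) = 16·2·16 / (19) = 512/19.

512/19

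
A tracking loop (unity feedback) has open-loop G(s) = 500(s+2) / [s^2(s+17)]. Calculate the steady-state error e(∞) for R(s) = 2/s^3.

Two free integrators in G(s): this is a type 2 system.
K_a = lim_{s→0} s^2·G(s) = 500·2 / (17) = 1000/17.
r(t) = t^2 gives R(s) = 2/s^3.
e_ss = 2/K_a = 2/(1000/17) = 0.034.

0.034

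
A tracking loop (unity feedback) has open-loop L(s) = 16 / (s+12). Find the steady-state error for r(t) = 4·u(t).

12/7

No free integrators in L(s): this is a type 0 system.
K_p = lim_{s→0} L(s) = 16 / (12) = 4/3.
e_ss = 4/(1 + K_p) = 4/(7/3) = 12/7.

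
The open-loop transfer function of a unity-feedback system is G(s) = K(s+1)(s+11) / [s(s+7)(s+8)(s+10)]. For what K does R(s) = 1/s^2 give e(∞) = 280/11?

One free integrator in G(s): this is a type 1 system.
K_v = lim_{s→0} s·G(s) = K·1·11 / (7·8·10) = (11/560)·K.
e_ss = 1/K_v = 280/11 ⇒ K_v = 11/280 ⇒ K = (11/280)/(11/560) = 2.

2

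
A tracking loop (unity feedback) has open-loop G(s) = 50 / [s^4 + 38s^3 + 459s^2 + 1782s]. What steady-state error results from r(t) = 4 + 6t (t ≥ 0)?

Factoring s from the denominator leaves a polynomial with constant term 1782, so the system is type 1. By superposition:
  • 4: tracked with zero error.
  • 6t: e_ss = 6/K_v with K_v=25/891 → 213.84.
Total e_ss = 213.84.

213.84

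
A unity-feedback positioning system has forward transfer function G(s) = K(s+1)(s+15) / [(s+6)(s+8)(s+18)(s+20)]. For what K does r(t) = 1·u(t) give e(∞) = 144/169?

200

The open loop has no poles at the origin → type 0 system.
K_p = lim_{s→0} G(s) = K·1·15 / (6·8·18·20) = (1/1152)·K.
e_ss = 1/(1 + K_p) = 144/169 ⇒ 1 + (1/1152)·K = 169/144 ⇒ K = 200.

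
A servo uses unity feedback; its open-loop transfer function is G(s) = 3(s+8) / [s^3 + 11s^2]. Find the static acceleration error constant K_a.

24/11

Lowest-order denominator term is 11s^2, so the open loop has 2 poles at the origin → type 2 system.
K_a = lim_{s→0} s^2·G(s) = 3·8 / 11 = 24/11.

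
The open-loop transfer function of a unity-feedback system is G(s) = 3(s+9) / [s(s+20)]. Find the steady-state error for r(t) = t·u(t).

20/27

G(s) has one factor of s in the denominator, so the system is type 1.
K_v = lim_{s→0} s·G(s) = 3·9 / (20) = 1.35.
e_ss = 1/K_v = 1/1.35 = 20/27.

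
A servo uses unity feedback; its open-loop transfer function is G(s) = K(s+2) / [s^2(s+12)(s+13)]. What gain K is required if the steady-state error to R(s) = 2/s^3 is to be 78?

System type = 2 (two poles at s=0).
K_a = lim_{s→0} s^2·G(s) = K·2 / (12·13) = (1/78)·K.
e_ss = 2/K_a = 78 ⇒ K_a = 1/39 ⇒ K = (1/39)/(1/78) = 2.

2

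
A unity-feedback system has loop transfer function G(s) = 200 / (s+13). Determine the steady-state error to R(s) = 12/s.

52/71

G(s) has no factors of s in the denominator, so the system is type 0.
K_p = lim_{s→0} G(s) = 200 / (13) = 200/13.
e_ss = 12/(1 + K_p) = 12/(213/13) = 52/71.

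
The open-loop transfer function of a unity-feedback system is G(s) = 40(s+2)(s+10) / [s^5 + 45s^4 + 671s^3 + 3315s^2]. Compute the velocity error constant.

infinity

K_v = lim_{s→0} s·G(s); with 2 poles at the origin the limit diverges, so K_v = ∞.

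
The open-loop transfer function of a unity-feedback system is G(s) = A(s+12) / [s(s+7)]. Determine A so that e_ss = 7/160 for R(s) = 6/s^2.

80

One free integrator in G(s): this is a type 1 system.
K_v = lim_{s→0} s·G(s) = A·12 / (7) = (12/7)·A.
e_ss = 6/K_v = 7/160 ⇒ K_v = 960/7 ⇒ A = (960/7)/(12/7) = 80.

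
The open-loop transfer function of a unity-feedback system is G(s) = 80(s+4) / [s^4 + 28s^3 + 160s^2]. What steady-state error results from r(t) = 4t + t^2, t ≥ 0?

1

Factoring s^2 from the denominator leaves a polynomial with constant term 160, so the system is type 2. By superposition:
  • 4t: tracked with zero error.
  • t^2: e_ss = 2/K_a with K_a=2 → 1.
Total e_ss = 1.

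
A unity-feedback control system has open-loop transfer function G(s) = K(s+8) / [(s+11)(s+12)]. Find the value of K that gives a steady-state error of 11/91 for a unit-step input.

120

The open loop has no poles at the origin → type 0 system.
K_p = lim_{s→0} G(s) = K·8 / (11·12) = (2/33)·K.
e_ss = 1/(1 + K_p) = 11/91 ⇒ 1 + (2/33)·K = 91/11 ⇒ K = 120.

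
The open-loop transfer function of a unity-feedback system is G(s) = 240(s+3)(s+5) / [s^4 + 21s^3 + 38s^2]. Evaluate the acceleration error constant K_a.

1800/19

The denominator has no term below 38s^2 — 2 poles at s=0, type 2.
K_a = lim_{s→0} s^2·G(s) = 240·3·5 / 38 = 1800/19.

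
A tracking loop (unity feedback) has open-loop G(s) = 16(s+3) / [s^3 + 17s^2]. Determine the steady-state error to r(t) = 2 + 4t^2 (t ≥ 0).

Lowest-order denominator term is 17s^2, so the open loop has 2 poles at the origin → type 2 system. By superposition:
  • 2: tracked with zero error.
  • 4t^2: e_ss = 8/K_a with K_a=48/17 → 17/6.
Total e_ss = 17/6.

17/6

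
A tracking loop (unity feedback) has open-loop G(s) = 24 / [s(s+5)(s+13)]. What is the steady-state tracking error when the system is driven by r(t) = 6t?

16.25

The open loop has one pole at the origin → type 1 system.
K_v = lim_{s→0} s·G(s) = 24 / (5·13) = 24/65.
e_ss = 6/K_v = 6/(24/65) = 16.25.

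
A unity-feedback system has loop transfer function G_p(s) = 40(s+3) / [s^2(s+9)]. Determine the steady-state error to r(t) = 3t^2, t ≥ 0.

0.45

Two free integrators in G_p(s): this is a type 2 system.
K_a = lim_{s→0} s^2·G_p(s) = 40·3 / (9) = 40/3.
r(t) = 3t^2 gives R(s) = 6/s^3.
e_ss = 6/K_a = 6/(40/3) = 0.45.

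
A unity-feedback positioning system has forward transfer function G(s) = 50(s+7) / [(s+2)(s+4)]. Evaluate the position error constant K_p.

43.75

The open loop has no poles at the origin → type 0 system.
K_p = lim_{s→0} G(s) = 50·7 / (2·4) = 43.75.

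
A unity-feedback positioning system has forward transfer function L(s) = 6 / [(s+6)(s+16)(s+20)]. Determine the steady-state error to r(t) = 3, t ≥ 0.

L(s) has no factors of s in the denominator, so the system is type 0.
K_p = lim_{s→0} L(s) = 6 / (6·16·20) = 1/320.
e_ss = 3/(1 + K_p) = 3/(321/320) = 320/107.

320/107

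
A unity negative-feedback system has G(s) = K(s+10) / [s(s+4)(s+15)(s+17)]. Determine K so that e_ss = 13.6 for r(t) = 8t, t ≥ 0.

60

System type = 1 (one pole at s=0).
K_v = lim_{s→0} s·G(s) = K·10 / (4·15·17) = (1/102)·K.
e_ss = 8/K_v = 13.6 ⇒ K_v = 10/17 ⇒ K = (10/17)/(1/102) = 60.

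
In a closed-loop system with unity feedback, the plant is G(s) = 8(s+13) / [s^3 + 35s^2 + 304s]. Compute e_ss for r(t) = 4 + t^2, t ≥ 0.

infinity

Factoring s from the denominator leaves a polynomial with constant term 304, so the system is type 1. By superposition:
  • 4: tracked with zero error.
  • t^2: a type-1 system cannot track it, e_ss → ∞.
The unbounded component dominates.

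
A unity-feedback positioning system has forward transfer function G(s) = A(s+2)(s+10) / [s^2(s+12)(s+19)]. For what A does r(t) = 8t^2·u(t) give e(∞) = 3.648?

System type = 2 (two poles at s=0).
K_a = lim_{s→0} s^2·G(s) = A·2·10 / (12·19) = (5/57)·A.
e_ss = 16/K_a = 3.648 ⇒ K_a = 250/57 ⇒ A = (250/57)/(5/57) = 50.

50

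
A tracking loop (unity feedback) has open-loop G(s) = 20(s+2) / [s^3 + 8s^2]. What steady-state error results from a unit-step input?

Factoring s^2 from the denominator leaves a polynomial with constant term 8, so the system is type 2.
K_p = ∞ for a type-2 system; e_ss to a step is zero.

0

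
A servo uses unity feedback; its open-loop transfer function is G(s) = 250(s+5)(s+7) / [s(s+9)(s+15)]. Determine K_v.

G(s) has one factor of s in the denominator, so the system is type 1.
K_v = lim_{s→0} s·G(s) = 250·5·7 / (9·15) = 1750/27.

1750/27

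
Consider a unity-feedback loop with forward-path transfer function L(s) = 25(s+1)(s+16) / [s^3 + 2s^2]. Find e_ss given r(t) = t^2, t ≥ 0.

Lowest-order denominator term is 2s^2, so the open loop has 2 poles at the origin → type 2 system.
K_a = lim_{s→0} s^2·L(s) = 25·1·16 / 2 = 200.
r(t) = t^2 gives R(s) = 2/s^3.
e_ss = 2/K_a = 2/200 = 0.01.

0.01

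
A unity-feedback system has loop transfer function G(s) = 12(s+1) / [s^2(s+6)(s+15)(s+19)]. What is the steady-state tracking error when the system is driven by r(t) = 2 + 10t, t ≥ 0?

0

Two free integrators in G(s): this is a type 2 system. By superposition:
  • 2: tracked with zero error.
  • 10t: tracked with zero error.
Total e_ss = 0.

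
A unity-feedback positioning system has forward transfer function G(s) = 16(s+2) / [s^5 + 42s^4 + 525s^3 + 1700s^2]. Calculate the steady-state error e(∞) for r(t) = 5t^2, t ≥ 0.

Lowest-order denominator term is 1700s^2, so the open loop has 2 poles at the origin → type 2 system.
K_a = lim_{s→0} s^2·G(s) = 16·2 / 1700 = 8/425.
r(t) = 5t^2 gives R(s) = 10/s^3.
e_ss = 10/K_a = 10/(8/425) = 531.25.

531.25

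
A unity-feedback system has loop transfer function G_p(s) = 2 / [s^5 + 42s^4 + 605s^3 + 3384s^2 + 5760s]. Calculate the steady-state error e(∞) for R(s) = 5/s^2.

14400

The denominator has no term below 5760s — 1 pole at s=0, type 1.
K_v = lim_{s→0} s·G_p(s) = 2 / 5760 = 1/2880.
e_ss = 5/K_v = 5/(1/2880) = 14400.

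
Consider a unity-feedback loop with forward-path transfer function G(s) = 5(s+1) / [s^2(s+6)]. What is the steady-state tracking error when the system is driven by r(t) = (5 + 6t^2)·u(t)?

14.4

G(s) has two factors of s in the denominator, so the system is type 2. Taking each input component in turn:
  • 5: tracked with zero error.
  • 6t^2: e_ss = 12/K_a with K_a=5/6 → 14.4.
Total e_ss = 14.4.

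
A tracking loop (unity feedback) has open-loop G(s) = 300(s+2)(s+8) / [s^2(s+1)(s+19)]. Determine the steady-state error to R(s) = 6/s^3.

The open loop has two poles at the origin → type 2 system.
K_a = lim_{s→0} s^2·G(s) = 300·2·8 / (1·19) = 4800/19.
r(t) = 3t^2 gives R(s) = 6/s^3.
e_ss = 6/K_a = 6/(4800/19) = 19/800.

19/800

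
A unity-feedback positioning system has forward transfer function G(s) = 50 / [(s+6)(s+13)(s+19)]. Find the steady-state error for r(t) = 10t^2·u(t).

System type = 0 (no poles at s=0).
K_a = lim_{s→0} s^2·G(s) = 0; the steady-state error to this parabolic input grows without bound.

infinity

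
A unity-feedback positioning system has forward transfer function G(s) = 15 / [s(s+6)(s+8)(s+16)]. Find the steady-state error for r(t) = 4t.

One free integrator in G(s): this is a type 1 system.
K_v = lim_{s→0} s·G(s) = 15 / (6·8·16) = 5/256.
e_ss = 4/K_v = 4/(5/256) = 204.8.

204.8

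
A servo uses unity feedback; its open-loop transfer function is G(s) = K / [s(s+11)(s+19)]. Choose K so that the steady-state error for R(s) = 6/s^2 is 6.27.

200

The open loop has one pole at the origin → type 1 system.
K_v = lim_{s→0} s·G(s) = K / (11·19) = (1/209)·K.
e_ss = 6/K_v = 6.27 ⇒ K_v = 200/209 ⇒ K = (200/209)/(1/209) = 200.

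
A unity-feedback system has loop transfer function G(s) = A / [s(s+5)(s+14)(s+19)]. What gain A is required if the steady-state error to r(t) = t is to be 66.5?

20

The open loop has one pole at the origin → type 1 system.
K_v = lim_{s→0} s·G(s) = A / (5·14·19) = (1/1330)·A.
e_ss = 1/K_v = 66.5 ⇒ K_v = 2/133 ⇒ A = (2/133)/(1/1330) = 20.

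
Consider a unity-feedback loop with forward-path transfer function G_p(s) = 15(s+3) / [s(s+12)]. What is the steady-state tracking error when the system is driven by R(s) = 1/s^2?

System type = 1 (one pole at s=0).
K_v = lim_{s→0} s·G_p(s) = 15·3 / (12) = 3.75.
e_ss = 1/K_v = 1/3.75 = 4/15.

4/15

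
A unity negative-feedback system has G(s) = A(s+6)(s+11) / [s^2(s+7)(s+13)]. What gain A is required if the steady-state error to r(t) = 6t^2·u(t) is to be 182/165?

15

System type = 2 (two poles at s=0).
K_a = lim_{s→0} s^2·G(s) = A·6·11 / (7·13) = (66/91)·A.
e_ss = 12/K_a = 182/165 ⇒ K_a = 990/91 ⇒ A = (990/91)/(66/91) = 15.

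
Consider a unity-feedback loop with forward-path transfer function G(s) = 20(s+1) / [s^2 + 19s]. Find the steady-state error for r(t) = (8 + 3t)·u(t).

The denominator has no term below 19s — 1 pole at s=0, type 1. By superposition:
  • 8: tracked with zero error.
  • 3t: e_ss = 3/K_v with K_v=20/19 → 2.85.
Total e_ss = 2.85.

2.85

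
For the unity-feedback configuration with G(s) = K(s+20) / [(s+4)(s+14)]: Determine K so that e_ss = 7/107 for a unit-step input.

The open loop has no poles at the origin → type 0 system.
K_p = lim_{s→0} G(s) = K·20 / (4·14) = (5/14)·K.
e_ss = 1/(1 + K_p) = 7/107 ⇒ 1 + (5/14)·K = 107/7 ⇒ K = 40.

40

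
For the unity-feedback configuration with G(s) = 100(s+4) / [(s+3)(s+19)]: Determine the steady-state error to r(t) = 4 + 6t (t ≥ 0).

infinity

The open loop has no poles at the origin → type 0 system. By superposition:
  • 4: e_ss = 4/(1+K_p) with K_p=400/57 → 228/457.
  • 6t: a type-0 system cannot track it, e_ss → ∞.
The unbounded component dominates.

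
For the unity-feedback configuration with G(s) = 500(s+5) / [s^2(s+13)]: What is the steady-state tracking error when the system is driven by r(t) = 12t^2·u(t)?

System type = 2 (two poles at s=0).
K_a = lim_{s→0} s^2·G(s) = 500·5 / (13) = 2500/13.
r(t) = 12t^2 gives R(s) = 24/s^3.
e_ss = 24/K_a = 24/(2500/13) = 0.1248.

0.1248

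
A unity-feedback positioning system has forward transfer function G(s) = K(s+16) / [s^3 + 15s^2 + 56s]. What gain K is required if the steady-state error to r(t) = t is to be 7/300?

150

Lowest-order denominator term is 56s, so the open loop has 1 pole at the origin → type 1 system.
K_v = lim_{s→0} s·G(s) = K·16 / 56 = (2/7)·K.
e_ss = 1/K_v = 7/300 ⇒ K_v = 300/7 ⇒ K = (300/7)/(2/7) = 150.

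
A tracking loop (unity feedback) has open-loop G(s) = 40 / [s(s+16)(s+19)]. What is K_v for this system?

System type = 1 (one pole at s=0).
K_v = lim_{s→0} s·G(s) = 40 / (16·19) = 5/38.

5/38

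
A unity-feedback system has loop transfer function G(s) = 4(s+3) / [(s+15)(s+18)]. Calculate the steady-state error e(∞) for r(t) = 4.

180/47

No free integrators in G(s): this is a type 0 system.
K_p = lim_{s→0} G(s) = 4·3 / (15·18) = 2/45.
e_ss = 4/(1 + K_p) = 4/(47/45) = 180/47.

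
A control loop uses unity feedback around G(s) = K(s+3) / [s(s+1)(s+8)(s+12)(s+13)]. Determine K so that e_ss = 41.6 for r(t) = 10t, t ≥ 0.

G(s) has one factor of s in the denominator, so the system is type 1.
K_v = lim_{s→0} s·G(s) = K·3 / (1·8·12·13) = (1/416)·K.
e_ss = 10/K_v = 41.6 ⇒ K_v = 25/104 ⇒ K = (25/104)/(1/416) = 100.

100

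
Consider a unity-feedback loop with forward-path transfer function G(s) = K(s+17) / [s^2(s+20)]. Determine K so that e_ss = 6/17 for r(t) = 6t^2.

The open loop has two poles at the origin → type 2 system.
K_a = lim_{s→0} s^2·G(s) = K·17 / (20) = 0.85·K.
e_ss = 12/K_a = 6/17 ⇒ K_a = 34 ⇒ K = 34/0.85 = 40.

40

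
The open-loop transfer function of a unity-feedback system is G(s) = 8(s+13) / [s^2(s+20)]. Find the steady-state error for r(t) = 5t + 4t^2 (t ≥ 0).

20/13

The open loop has two poles at the origin → type 2 system. Taking each input component in turn:
  • 5t: tracked with zero error.
  • 4t^2: e_ss = 8/K_a with K_a=5.2 → 20/13.
Total e_ss = 20/13.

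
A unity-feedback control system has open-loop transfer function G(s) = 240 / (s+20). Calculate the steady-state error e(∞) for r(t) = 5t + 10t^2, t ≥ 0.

The open loop has no poles at the origin → type 0 system. By superposition:
  • 5t: a type-0 system cannot track it, e_ss → ∞.
  • 10t^2: a type-0 system cannot track it, e_ss → ∞.
The unbounded component dominates.

infinity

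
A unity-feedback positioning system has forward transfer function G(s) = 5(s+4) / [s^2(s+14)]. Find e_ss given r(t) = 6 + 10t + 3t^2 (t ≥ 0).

System type = 2 (two poles at s=0). Taking each input component in turn:
  • 6: tracked with zero error.
  • 10t: tracked with zero error.
  • 3t^2: e_ss = 6/K_a with K_a=10/7 → 4.2.
Total e_ss = 4.2.

4.2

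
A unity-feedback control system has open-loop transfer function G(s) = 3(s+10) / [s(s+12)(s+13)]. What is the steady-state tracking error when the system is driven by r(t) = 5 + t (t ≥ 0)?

5.2

The open loop has one pole at the origin → type 1 system. Treating each term separately:
  • 5: tracked with zero error.
  • t: e_ss = 1/K_v with K_v=5/26 → 5.2.
Total e_ss = 5.2.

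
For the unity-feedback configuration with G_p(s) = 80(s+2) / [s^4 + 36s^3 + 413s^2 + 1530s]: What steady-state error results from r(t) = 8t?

76.5

Lowest-order denominator term is 1530s, so the open loop has 1 pole at the origin → type 1 system.
K_v = lim_{s→0} s·G_p(s) = 80·2 / 1530 = 16/153.
e_ss = 8/K_v = 8/(16/153) = 76.5.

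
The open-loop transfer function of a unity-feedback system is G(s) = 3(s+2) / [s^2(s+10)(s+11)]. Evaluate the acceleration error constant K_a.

The open loop has two poles at the origin → type 2 system.
K_a = lim_{s→0} s^2·G(s) = 3·2 / (10·11) = 3/55.

3/55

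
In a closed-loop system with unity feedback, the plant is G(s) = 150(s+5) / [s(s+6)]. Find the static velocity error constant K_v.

The open loop has one pole at the origin → type 1 system.
K_v = lim_{s→0} s·G(s) = 150·5 / (6) = 125.

125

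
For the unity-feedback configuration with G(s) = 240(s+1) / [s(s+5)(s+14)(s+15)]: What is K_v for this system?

One free integrator in G(s): this is a type 1 system.
K_v = lim_{s→0} s·G(s) = 240·1 / (5·14·15) = 8/35.

8/35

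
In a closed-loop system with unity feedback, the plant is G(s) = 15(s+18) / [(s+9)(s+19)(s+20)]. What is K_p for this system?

No free integrators in G(s): this is a type 0 system.
K_p = lim_{s→0} G(s) = 15·18 / (9·19·20) = 3/38.

3/38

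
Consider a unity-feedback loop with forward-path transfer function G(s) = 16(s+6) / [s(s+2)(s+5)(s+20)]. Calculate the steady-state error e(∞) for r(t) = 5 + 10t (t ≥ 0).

G(s) has one factor of s in the denominator, so the system is type 1. Taking each input component in turn:
  • 5: tracked with zero error.
  • 10t: e_ss = 10/K_v with K_v=0.48 → 125/6.
Total e_ss = 125/6.

125/6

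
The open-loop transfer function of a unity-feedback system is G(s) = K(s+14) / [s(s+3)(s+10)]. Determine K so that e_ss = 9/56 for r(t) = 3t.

40

One free integrator in G(s): this is a type 1 system.
K_v = lim_{s→0} s·G(s) = K·14 / (3·10) = (7/15)·K.
e_ss = 3/K_v = 9/56 ⇒ K_v = 56/3 ⇒ K = (56/3)/(7/15) = 40.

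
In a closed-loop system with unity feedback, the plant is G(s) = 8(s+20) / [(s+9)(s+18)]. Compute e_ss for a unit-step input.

81/161

G(s) has no factors of s in the denominator, so the system is type 0.
K_p = lim_{s→0} G(s) = 8·20 / (9·18) = 80/81.
e_ss = 1/(1 + K_p) = 1/(161/81) = 81/161.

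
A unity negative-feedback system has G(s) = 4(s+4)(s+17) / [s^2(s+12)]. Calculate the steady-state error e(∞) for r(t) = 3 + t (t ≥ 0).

System type = 2 (two poles at s=0). By superposition:
  • 3: tracked with zero error.
  • t: tracked with zero error.
Total e_ss = 0.

0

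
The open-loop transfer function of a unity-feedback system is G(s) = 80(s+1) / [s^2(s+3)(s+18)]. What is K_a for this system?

The open loop has two poles at the origin → type 2 system.
K_a = lim_{s→0} s^2·G(s) = 80·1 / (3·18) = 40/27.

40/27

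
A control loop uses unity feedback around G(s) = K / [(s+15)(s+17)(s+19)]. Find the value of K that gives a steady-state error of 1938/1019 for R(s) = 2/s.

System type = 0 (no poles at s=0).
K_p = lim_{s→0} G(s) = K / (15·17·19) = (1/4845)·K.
e_ss = 2/(1 + K_p) = 1938/1019 ⇒ 1 + (1/4845)·K = 1019/969 ⇒ K = 250.

250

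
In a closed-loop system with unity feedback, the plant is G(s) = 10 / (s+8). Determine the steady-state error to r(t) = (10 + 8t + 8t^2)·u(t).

infinity

System type = 0 (no poles at s=0). Treating each term separately:
  • 10: e_ss = 10/(1+K_p) with K_p=1.25 → 40/9.
  • 8t: a type-0 system cannot track it, e_ss → ∞.
  • 8t^2: a type-0 system cannot track it, e_ss → ∞.
The unbounded component dominates.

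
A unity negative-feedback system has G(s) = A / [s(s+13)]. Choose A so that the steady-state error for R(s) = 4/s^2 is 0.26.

200

System type = 1 (one pole at s=0).
K_v = lim_{s→0} s·G(s) = A / (13) = (1/13)·A.
e_ss = 4/K_v = 0.26 ⇒ K_v = 200/13 ⇒ A = (200/13)/(1/13) = 200.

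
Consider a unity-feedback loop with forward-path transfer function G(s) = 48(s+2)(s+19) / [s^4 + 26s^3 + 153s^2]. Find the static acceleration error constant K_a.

608/51

Factoring s^2 from the denominator leaves a polynomial with constant term 153, so the system is type 2.
K_a = lim_{s→0} s^2·G(s) = 48·2·19 / 153 = 608/51.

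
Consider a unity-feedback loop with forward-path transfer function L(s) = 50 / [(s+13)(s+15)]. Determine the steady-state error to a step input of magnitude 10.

L(s) has no factors of s in the denominator, so the system is type 0.
K_p = lim_{s→0} L(s) = 50 / (13·15) = 10/39.
e_ss = 10/(1 + K_p) = 10/(49/39) = 390/49.

390/49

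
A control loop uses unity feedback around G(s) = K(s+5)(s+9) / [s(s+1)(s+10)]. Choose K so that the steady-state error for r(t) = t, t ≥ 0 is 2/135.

G(s) has one factor of s in the denominator, so the system is type 1.
K_v = lim_{s→0} s·G(s) = K·5·9 / (1·10) = 4.5·K.
e_ss = 1/K_v = 2/135 ⇒ K_v = 67.5 ⇒ K = 67.5/4.5 = 15.

15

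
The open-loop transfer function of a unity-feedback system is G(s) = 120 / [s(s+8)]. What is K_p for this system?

K_p = lim_{s→0} G(s); with 1 pole at the origin the limit diverges, so K_p = ∞.

infinity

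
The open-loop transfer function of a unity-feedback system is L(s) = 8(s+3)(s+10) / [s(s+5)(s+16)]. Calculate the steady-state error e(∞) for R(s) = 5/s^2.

The open loop has one pole at the origin → type 1 system.
K_v = lim_{s→0} s·L(s) = 8·3·10 / (5·16) = 3.
e_ss = 5/K_v = 5/3.

5/3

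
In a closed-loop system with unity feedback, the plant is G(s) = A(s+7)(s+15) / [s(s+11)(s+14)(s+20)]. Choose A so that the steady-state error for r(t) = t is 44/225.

The open loop has one pole at the origin → type 1 system.
K_v = lim_{s→0} s·G(s) = A·7·15 / (11·14·20) = (3/88)·A.
e_ss = 1/K_v = 44/225 ⇒ K_v = 225/44 ⇒ A = (225/44)/(3/88) = 150.

150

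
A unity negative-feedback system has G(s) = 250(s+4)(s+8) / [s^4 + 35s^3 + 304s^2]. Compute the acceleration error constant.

500/19

Factoring s^2 from the denominator leaves a polynomial with constant term 304, so the system is type 2.
K_a = lim_{s→0} s^2·G(s) = 250·4·8 / 304 = 500/19.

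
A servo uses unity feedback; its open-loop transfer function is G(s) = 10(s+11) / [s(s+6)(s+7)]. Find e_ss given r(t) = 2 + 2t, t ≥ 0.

G(s) has one factor of s in the denominator, so the system is type 1. Treating each term separately:
  • 2: tracked with zero error.
  • 2t: e_ss = 2/K_v with K_v=55/21 → 42/55.
Total e_ss = 42/55.

42/55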